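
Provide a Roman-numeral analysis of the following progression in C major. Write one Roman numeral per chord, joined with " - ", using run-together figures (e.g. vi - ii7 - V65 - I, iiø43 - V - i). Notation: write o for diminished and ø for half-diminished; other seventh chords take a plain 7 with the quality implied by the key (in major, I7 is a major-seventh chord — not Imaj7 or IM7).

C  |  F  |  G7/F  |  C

I - IV - V42 - I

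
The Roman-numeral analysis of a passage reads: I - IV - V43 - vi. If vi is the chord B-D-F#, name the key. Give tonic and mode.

D major

vi is given as B-D-F# — a minor triad with root B.
vi on B implies B is the submediant; that puts the tonic at D, and the lowercase numeral fits major mode.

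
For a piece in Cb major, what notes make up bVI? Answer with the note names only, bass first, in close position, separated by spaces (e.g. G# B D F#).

Abb Cb Ebb

Scale degree 6 in Cb major is Ab; lowering it a half step gives Abb. bVI is a major triad on the lowered sixth degree, borrowed from the parallel minor.
So the chord is Abb-Cb-Ebb, a major triad.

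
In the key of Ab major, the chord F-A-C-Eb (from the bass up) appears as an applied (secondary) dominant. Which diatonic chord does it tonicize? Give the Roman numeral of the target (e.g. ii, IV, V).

ii

The chord is a dominant seventh chord on F.
A dominant resolves down a perfect fifth: F → Bb. In Ab major, Bb is scale degree 2, i.e. ii.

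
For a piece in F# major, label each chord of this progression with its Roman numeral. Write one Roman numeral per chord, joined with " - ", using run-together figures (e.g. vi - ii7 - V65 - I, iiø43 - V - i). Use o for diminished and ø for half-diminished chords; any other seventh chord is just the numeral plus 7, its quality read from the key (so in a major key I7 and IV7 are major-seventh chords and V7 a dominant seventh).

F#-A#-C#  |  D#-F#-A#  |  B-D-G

I - vi - bII6

F#-A#-C#: root F# is the tonic; major triad there is I.
D#-F#-A# has root D#, degree 6 in F# major, so vi.
B-D-G: G with this quality isn't in the key; a major triad on b2 is the Neapolitan sixth, bII6 (third, B, in the bass — hence the 6).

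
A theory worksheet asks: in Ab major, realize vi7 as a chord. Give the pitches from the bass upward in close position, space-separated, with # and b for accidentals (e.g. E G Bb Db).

F Ab C Eb

In Ab major, the submediant is F, and the diatonic chord built there is a minor seventh chord.
That chord is spelled F-Ab-C-Eb.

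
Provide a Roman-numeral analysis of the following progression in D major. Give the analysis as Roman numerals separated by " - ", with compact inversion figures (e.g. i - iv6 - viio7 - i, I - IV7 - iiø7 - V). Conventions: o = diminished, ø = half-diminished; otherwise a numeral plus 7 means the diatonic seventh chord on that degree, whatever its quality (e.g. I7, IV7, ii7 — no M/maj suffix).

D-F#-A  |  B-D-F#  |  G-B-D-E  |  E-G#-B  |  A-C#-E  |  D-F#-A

I - vi - ii65 - V/V - V - I

D-F#-A: major triad on D = scale degree 1 → I.
B-D-F#: root B is the submediant; minor triad there is vi.
G-B-D-E: root E is the supertonic; minor seventh chord there is ii65.
E-G#-B is the secondary dominant of V (major triad on E): V/V.
A-C#-E: major triad on A = scale degree 5 → V.
D-F#-A has root D, degree 1 in D major, so I.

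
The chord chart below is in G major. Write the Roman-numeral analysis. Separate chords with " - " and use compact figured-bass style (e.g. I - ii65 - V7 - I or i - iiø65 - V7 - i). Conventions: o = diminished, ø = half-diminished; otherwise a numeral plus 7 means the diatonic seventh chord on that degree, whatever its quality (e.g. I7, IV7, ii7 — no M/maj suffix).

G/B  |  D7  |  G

I6 - V7 - I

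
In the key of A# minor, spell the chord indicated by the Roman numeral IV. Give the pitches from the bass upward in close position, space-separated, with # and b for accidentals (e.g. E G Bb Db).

D# F## A#

IV is the major subdominant, borrowed from the parallel major. In A# minor that root is D#.
So the chord is D#-F##-A#, a major triad.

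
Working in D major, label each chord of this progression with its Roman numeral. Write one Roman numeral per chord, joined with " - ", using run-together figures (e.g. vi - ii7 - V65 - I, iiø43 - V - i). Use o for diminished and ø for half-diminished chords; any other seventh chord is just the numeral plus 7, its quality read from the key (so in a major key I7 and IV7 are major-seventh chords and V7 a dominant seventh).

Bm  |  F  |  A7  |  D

Bm: minor triad on B = scale degree 6 → vi.
F: major triad on F — chromatic; bIII (borrowed from the parallel minor).
A7: dominant seventh chord on A = scale degree 5 → V7.
D: root D is the tonic; major triad there is I.

vi - bIII - V7 - I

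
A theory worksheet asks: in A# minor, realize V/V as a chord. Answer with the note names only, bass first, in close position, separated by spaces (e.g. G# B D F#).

V/V is a secondary dominant — the dominant triad of V. V in A# minor is E#, so the applied chord's root is B#, a perfect fifth above.
Building a major triad on B# gives B#-D##-F##.

B# D## F##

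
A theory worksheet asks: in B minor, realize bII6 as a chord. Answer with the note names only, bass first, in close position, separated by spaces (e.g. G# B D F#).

bII6 is the Neapolitan sixth — a major triad on the lowered second degree, here in its customary first inversion. In B minor that root is C.
So the chord is C-E-G.
The figured bass 6 indicates first inversion, placing the third (E) in the bass: E-G-C.

E G C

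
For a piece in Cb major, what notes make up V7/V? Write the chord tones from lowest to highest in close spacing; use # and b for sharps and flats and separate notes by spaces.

Db F Ab Cb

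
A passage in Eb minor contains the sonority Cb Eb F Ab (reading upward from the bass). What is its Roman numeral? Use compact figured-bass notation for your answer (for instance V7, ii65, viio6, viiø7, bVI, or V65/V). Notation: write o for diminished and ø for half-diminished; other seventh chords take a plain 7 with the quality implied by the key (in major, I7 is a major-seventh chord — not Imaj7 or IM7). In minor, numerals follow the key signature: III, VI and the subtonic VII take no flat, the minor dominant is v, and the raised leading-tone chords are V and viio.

iiø43

The pitches F-Ab-Cb-Eb form a half-diminished seventh chord rooted on F.
F is scale degree 2 in Eb minor, and a half-diminished seventh chord on that degree is written iiø7.
With Cb in the bass the chord is in second inversion, so the figured bass is 43.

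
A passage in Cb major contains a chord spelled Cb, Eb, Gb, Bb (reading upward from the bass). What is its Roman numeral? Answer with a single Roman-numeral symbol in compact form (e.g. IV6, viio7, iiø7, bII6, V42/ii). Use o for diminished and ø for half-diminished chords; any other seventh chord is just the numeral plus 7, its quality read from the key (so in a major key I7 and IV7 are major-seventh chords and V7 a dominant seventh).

Stacked in thirds the chord is Cb-Eb-Gb-Bb: a major seventh chord on Cb.
Cb is scale degree 1 in Cb major, and a major seventh chord on that degree is written I7.

I7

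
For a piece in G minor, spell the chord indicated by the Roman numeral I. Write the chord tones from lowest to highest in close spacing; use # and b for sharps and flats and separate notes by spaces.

Scale degree 1 in G minor is G; here the chord built on it is altered to a major triad. I is the major tonic (Picardy third), borrowed from the parallel major.
So the chord is G-B-D, a major triad.

G B D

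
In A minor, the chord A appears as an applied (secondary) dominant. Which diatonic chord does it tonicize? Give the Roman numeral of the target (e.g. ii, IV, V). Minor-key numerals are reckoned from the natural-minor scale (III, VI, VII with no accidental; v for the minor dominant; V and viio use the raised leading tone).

iv

The chord is a major triad on A.
A dominant resolves down a perfect fifth: A → D. In A minor, D is scale degree 4, i.e. iv.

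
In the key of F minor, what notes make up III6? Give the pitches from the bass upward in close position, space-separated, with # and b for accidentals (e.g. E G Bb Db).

In F minor, scale degree 3 is Ab, and the diatonic chord built there is a major triad.
That chord is spelled Ab-C-Eb.
The figured bass 6 indicates first inversion, placing the third (C) in the bass: C-Eb-Ab.

C Eb Ab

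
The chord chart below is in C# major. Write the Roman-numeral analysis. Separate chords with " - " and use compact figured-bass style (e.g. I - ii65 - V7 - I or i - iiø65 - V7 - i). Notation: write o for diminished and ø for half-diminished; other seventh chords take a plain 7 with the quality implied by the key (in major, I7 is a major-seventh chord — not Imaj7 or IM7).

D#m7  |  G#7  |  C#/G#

ii7 - V7 - I64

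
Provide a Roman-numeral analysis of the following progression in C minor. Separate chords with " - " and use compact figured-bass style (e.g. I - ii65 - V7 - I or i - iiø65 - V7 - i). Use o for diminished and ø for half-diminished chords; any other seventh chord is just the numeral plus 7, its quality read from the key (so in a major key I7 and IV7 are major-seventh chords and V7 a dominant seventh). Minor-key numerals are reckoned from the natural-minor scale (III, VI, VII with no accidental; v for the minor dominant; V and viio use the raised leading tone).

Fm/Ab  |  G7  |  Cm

Fm/Ab: minor triad on F = scale degree 4 → iv6.
G7: dominant seventh chord on G = scale degree 5 → V7.
Cm: root C is the tonic; minor triad there is i.

iv6 - V7 - i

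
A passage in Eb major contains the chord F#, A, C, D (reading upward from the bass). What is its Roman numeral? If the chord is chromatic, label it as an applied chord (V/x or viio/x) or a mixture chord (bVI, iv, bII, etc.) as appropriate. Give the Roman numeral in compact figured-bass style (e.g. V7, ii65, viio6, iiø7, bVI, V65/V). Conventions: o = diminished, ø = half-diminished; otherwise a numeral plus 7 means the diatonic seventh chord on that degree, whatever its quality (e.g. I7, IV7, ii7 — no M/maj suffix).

V65/iii

Stacked in thirds the chord is D-F#-A-C: a dominant seventh chord on D.
D is not a diatonic chord root with this quality in Eb major, but it lies a perfect fifth above G (iii), so the chord functions as an applied dominant of iii.
With F# in the bass the chord is in first inversion, so the figured bass is 65.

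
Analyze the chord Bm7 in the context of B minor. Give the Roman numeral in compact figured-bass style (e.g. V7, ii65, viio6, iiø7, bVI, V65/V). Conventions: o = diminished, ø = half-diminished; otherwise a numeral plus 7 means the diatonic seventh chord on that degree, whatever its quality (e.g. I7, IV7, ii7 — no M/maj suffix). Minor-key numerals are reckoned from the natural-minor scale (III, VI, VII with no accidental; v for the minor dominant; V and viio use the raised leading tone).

i7

The pitches B-D-F#-A form a minor seventh chord rooted on B.
In B minor, B is the tonic; the diatonic minor seventh chord there is i7.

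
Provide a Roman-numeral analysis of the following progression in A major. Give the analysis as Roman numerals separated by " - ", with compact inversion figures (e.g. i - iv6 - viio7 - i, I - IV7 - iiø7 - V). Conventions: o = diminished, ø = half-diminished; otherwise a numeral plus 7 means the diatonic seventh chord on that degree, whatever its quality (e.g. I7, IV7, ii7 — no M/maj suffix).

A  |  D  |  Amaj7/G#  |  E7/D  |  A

I - IV - I42 - V42 - I

A: root A is the tonic; major triad there is I.
D has root D, degree 4 in A major, so IV.
Amaj7/G# has root A, degree 1 in A major, so I42.
E7/D has root E, degree 5 in A major, so V42.
A: root A is the tonic; major triad there is I.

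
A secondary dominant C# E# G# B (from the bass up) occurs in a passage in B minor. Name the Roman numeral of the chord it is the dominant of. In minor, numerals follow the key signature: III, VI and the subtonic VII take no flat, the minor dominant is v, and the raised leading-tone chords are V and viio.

The chord is a dominant seventh chord on C#.
A dominant resolves down a perfect fifth: C# → F#. In B minor, F# is scale degree 5, i.e. V.

V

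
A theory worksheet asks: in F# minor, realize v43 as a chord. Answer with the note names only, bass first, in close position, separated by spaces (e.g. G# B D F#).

G# B C# E

The numeral's case and figure indicate a minor seventh chord. In F# minor its root, the fifth degree, is C#.
That chord is spelled C#-E-G#-B.
The figured bass 43 indicates second inversion, placing the fifth (G#) in the bass: G#-B-C#-E.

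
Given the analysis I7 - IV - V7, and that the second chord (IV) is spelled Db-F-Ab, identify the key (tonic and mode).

Ab major

The anchor chord is a major triad on Db, labeled IV.
If Db is scale degree 4 and the mode makes that degree carry a major triad, the tonic is Ab and the mode is major.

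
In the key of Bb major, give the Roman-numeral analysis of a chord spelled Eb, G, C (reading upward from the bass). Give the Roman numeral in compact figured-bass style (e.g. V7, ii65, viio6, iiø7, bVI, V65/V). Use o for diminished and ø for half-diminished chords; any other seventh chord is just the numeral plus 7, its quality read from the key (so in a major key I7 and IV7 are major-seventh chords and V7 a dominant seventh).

ii6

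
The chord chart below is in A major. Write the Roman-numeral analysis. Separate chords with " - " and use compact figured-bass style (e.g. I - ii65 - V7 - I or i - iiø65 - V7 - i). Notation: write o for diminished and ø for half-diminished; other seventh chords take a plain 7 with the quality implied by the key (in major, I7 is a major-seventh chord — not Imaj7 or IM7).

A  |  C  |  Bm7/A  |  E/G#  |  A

I - bIII - ii42 - V6 - I

A: major triad on A = scale degree 1 → I.
C: C with this quality isn't in the key; it's bIII, borrowed from the parallel minor.
Bm7/A has root B, degree 2 in A major, so ii42.
E/G#: root E is the dominant; major triad there is V6.
A: root A is the tonic; major triad there is I.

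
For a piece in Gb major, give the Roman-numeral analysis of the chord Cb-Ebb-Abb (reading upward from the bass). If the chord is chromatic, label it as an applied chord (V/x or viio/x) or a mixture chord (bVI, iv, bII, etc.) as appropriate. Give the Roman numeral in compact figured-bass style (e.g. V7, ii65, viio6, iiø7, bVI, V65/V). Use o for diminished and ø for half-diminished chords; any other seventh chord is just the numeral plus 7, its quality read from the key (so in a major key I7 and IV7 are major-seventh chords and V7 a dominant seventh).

bII6

Stacked in thirds the chord is Abb-Cb-Ebb: a major triad on Abb.
Abb is the lowered second degree of Gb major (diatonic 2 would be Ab). This is the Neapolitan sixth — a major triad on the lowered second degree, here in its customary first inversion.
With Cb in the bass the chord is in first inversion, so the figured bass is 6.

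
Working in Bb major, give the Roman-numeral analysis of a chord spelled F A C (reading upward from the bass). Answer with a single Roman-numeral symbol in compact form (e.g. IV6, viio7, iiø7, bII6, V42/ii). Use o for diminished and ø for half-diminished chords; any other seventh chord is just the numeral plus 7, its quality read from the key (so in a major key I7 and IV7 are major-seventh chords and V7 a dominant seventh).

The pitches F-A-C form a major triad rooted on F.
In Bb major, F is the dominant; the diatonic major triad there is V.

V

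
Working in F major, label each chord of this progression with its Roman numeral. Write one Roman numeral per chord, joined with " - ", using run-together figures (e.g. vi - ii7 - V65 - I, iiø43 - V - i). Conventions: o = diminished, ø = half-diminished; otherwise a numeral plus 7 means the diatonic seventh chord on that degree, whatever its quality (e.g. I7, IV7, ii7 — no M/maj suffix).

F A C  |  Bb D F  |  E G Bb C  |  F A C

F-A-C: major triad on F = scale degree 1 → I.
Bb-D-F: major triad on Bb = scale degree 4 → IV.
E-G-Bb-C has root C, degree 5 in F major, so V65.
F-A-C: major triad on F = scale degree 1 → I.

I - IV - V65 - I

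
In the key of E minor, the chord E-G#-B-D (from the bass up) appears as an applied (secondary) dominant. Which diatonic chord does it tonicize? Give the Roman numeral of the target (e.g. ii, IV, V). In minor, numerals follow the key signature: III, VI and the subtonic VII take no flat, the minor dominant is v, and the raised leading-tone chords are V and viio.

The chord is a dominant seventh chord on E.
A dominant resolves down a perfect fifth: E → A. In E minor, A is scale degree 4, i.e. iv.

iv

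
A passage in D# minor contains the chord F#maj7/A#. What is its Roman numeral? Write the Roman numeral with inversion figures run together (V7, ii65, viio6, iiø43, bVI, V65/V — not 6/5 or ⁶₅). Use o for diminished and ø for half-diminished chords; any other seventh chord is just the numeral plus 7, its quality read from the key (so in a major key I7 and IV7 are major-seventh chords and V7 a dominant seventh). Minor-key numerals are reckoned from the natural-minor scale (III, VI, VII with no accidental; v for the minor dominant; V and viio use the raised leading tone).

Stacked in thirds the chord is F#-A#-C#-E#: a major seventh chord on F#.
In D# minor, F# is the mediant; the diatonic major seventh chord there is III7.
With A# in the bass the chord is in first inversion, so the figured bass is 65.

III65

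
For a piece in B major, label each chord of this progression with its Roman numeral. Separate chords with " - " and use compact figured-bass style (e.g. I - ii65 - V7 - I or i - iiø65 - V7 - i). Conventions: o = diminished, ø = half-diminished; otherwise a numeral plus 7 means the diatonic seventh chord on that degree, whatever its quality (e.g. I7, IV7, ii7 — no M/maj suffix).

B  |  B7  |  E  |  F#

I - V7/IV - IV - V

B has root B, degree 1 in B major, so I.
B7: a dominant seventh chord on B, the applied dominant of IV → V7/IV.
E has root E, degree 4 in B major, so IV.
F#: root F# is the dominant; major triad there is V.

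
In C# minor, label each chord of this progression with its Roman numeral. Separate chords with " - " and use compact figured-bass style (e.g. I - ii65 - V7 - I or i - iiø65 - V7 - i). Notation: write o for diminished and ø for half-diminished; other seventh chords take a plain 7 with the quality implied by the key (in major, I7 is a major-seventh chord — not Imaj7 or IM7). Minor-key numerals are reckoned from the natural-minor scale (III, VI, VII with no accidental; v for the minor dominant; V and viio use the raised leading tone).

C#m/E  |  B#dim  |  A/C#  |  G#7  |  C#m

i6 - viio - VI6 - V7 - i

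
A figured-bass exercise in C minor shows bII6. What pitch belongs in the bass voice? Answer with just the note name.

bII in C minor has root Db; the chord is Db-F-Ab.
The figure 6 means first inversion — the third is in the bass.

F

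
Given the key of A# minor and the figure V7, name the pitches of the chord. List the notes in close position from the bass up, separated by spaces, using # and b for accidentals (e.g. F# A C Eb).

E# G## B# D#

In A# minor, the fifth degree is E#. The dominant is major (leading tone raised), so V is a dominant seventh chord.
That chord is spelled E#-G##-B#-D#.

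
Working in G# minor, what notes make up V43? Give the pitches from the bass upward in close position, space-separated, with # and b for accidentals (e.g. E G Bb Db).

A# C# D# F##

In G# minor, scale degree 5 is D#. The dominant is major (leading tone raised), so V is a dominant seventh chord.
That chord is spelled D#-F##-A#-C#.
The figured bass 43 indicates second inversion, placing the fifth (A#) in the bass: A#-C#-D#-F##.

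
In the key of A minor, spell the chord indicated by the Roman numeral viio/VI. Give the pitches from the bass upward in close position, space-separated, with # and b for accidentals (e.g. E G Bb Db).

E G Bb

viio/VI is a secondary leading-tone chord. The target VI is F in A minor; the applied chord is rooted a semitone below, on E.
Building a diminished triad on E gives E-G-Bb.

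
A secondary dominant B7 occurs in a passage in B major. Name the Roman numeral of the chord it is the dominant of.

IV

The chord is a dominant seventh chord on B.
A dominant resolves down a perfect fifth: B → E. In B major, E is scale degree 4, i.e. IV.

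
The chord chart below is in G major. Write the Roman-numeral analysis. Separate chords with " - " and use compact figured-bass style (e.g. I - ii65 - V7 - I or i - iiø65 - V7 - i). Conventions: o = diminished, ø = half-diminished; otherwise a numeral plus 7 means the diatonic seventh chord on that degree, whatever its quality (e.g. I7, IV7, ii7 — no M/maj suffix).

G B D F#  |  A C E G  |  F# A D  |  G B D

I7 - ii7 - V6 - I

G-B-D-F#: root G is the tonic; major seventh chord there is I7.
A-C-E-G: root A is the supertonic; minor seventh chord there is ii7.
F#-A-D: root D is the dominant; major triad there is V6.
G-B-D has root G, degree 1 in G major, so I.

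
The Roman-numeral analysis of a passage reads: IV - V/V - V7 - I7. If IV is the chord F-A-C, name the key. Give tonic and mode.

C major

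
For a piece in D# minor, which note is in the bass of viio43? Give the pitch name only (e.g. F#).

G#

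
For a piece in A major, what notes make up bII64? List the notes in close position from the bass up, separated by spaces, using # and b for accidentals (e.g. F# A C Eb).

Scale degree 2 in A major is B; lowering it a half step gives Bb. bII64 is the Neapolitan chord — a major triad on the lowered second degree.
So the chord is Bb-D-F.
The figured bass 64 indicates second inversion, placing the fifth (F) in the bass: F-Bb-D.

F Bb D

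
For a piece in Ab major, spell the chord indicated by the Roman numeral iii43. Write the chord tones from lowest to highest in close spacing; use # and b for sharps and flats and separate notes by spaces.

G Bb C Eb

The numeral's case and figure indicate a minor seventh chord. In Ab major its root, the mediant, is C.
That chord is spelled C-Eb-G-Bb.
With the 43 figure the chord is in second inversion; from the bass G upward in close position it reads G-Bb-C-Eb.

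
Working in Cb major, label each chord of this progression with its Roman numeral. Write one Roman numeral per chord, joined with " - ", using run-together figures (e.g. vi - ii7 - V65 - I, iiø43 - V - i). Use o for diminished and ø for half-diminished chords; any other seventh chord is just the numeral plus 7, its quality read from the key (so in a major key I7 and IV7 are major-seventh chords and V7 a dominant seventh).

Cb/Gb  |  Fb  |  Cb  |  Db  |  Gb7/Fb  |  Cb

I64 - IV - I - V/V - V42 - I

Cb/Gb: root Cb is the tonic; major triad there is I64.
Fb has root Fb, degree 4 in Cb major, so IV.
Cb has root Cb, degree 1 in Cb major, so I.
Db is the secondary dominant of V (major triad on Db): V/V.
Gb7/Fb: dominant seventh chord on Gb = scale degree 5 → V42.
Cb: major triad on Cb = scale degree 1 → I.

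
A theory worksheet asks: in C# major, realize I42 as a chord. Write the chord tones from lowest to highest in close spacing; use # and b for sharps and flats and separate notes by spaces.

B# C# E# G#

The numeral's case and figure indicate a major seventh chord. In C# major its root, the first degree, is C#.
Stacking thirds from C# gives C#-E#-G#-B#.
The figured bass 42 indicates third inversion, placing the seventh (B#) in the bass: B#-C#-E#-G#.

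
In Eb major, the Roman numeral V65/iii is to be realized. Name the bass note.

The applied chord V65/iii is rooted on D: D-F#-A-C.
The figure 65 means first inversion — the third is in the bass.

F#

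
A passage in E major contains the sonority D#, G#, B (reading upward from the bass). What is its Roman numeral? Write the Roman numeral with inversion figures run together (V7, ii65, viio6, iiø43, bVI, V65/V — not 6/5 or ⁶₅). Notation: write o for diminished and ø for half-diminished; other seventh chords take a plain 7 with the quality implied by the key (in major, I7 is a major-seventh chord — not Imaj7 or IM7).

Stacked in thirds the chord is G#-B-D#: a minor triad on G#.
In E major, G# is the mediant; the diatonic minor triad there is iii.
With D# in the bass the chord is in second inversion, so the figured bass is 64.

iii64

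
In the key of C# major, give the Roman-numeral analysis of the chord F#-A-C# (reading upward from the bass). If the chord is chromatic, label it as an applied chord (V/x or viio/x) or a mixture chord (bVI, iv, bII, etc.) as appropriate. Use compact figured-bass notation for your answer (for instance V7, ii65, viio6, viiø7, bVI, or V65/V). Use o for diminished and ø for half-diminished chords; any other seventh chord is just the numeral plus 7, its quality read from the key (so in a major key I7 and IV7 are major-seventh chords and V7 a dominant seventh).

iv

The pitches F#-A-C# form a minor triad rooted on F#.
F# is the fourth degree of C# major. This is the minor subdominant, borrowed from the parallel minor.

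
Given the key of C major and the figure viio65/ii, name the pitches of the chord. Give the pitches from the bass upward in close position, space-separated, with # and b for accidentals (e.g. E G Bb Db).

E G Bb C#

viio65/ii is a secondary leading-tone chord. The target ii is D in C major; the applied chord is rooted a semitone below, on C#.
Building a fully diminished seventh chord on C# gives C#-E-G-Bb.
The figured bass 65 indicates first inversion, placing the third (E) in the bass: E-G-Bb-C#.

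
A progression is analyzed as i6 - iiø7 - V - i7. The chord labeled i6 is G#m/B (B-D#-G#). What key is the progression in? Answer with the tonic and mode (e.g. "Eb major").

G# minor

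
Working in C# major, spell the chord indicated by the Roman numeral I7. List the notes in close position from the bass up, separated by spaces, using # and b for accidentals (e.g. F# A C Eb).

C# E# G# B#

The numeral's case and figure indicate a major seventh chord. In C# major its root, the first degree, is C#.
That chord is spelled C#-E#-G#-B#.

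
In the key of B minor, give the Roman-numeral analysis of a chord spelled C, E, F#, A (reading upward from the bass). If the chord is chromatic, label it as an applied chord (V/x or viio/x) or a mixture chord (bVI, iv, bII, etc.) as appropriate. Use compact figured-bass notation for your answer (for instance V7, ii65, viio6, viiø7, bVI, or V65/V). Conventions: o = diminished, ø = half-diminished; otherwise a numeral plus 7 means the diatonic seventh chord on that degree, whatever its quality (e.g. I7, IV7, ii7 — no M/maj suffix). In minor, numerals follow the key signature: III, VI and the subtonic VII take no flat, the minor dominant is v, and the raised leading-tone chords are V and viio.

viiø43/VI

The pitches F#-A-C-E form a half-diminished seventh chord rooted on F#.
F# sits a half step below G (VI in B minor); a diminished chord there is the applied leading-tone chord of VI.
With C in the bass the chord is in second inversion, so the figured bass is 43.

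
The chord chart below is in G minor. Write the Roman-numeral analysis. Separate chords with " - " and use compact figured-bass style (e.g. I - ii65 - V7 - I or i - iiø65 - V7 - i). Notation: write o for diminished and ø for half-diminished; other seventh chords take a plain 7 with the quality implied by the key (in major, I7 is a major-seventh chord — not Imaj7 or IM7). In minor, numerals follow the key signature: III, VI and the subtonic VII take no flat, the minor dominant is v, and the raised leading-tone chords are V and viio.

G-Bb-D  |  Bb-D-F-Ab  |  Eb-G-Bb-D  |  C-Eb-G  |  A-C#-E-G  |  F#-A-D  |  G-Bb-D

G-Bb-D: root G is the tonic; minor triad there is i.
Bb-D-F-Ab is the secondary dominant of VI (dominant seventh chord on Bb): V7/VI.
Eb-G-Bb-D: root Eb is the submediant; major seventh chord there is VI7.
C-Eb-G: minor triad on C = scale degree 4 → iv.
A-C#-E-G: a dominant seventh chord on A, the applied dominant of V → V7/V.
F#-A-D: root D is the dominant; major triad there is V6.
G-Bb-D: minor triad on G = scale degree 1 → i.

i - V7/VI - VI7 - iv - V7/V - V6 - i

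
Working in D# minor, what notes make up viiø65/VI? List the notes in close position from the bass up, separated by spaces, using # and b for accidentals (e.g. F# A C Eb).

viiø65/VI is a secondary leading-tone chord. The target VI is B in D# minor; the applied chord is rooted a semitone below, on A#.
Building a half-diminished seventh chord on A# gives A#-C#-E-G#.
The figured bass 65 indicates first inversion, placing the third (C#) in the bass: C#-E-G#-A#.

C# E G# A#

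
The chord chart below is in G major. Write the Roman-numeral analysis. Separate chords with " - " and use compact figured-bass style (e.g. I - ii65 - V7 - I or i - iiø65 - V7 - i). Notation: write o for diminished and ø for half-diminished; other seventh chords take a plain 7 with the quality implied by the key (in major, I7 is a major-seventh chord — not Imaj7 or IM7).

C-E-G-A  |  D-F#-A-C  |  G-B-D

C-E-G-A has root A, degree 2 in G major, so ii65.
D-F#-A-C: dominant seventh chord on D = scale degree 5 → V7.
G-B-D: root G is the tonic; major triad there is I.

ii65 - V7 - I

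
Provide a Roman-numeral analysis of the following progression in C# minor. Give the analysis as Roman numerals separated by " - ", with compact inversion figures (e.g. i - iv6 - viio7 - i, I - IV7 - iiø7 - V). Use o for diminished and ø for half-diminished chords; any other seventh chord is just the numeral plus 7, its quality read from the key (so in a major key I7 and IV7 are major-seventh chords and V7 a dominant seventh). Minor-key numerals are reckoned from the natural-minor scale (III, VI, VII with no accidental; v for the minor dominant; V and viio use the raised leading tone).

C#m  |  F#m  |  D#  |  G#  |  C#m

i - iv - V/V - V - i

C#m: minor triad on C# = scale degree 1 → i.
F#m has root F#, degree 4 in C# minor, so iv.
D# is the secondary dominant of V (major triad on D#): V/V.
G#: root G# is the dominant; major triad there is V.
C#m: root C# is the tonic; minor triad there is i.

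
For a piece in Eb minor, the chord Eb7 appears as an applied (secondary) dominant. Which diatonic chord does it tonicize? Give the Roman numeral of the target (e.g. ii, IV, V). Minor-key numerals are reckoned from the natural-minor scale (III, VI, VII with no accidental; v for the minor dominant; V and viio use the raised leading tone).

iv

The chord is a dominant seventh chord on Eb.
A dominant resolves down a perfect fifth: Eb → Ab. In Eb minor, Ab is scale degree 4, i.e. iv.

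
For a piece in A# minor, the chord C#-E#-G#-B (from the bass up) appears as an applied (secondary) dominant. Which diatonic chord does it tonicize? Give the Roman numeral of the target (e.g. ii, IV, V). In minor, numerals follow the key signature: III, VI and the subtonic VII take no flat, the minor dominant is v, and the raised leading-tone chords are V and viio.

The chord is a dominant seventh chord on C#.
A dominant resolves down a perfect fifth: C# → F#. In A# minor, F# is scale degree 6, i.e. VI.

VI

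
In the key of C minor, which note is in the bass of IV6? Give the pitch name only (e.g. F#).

IV in C minor has root F; the chord is F-A-C.
The figure 6 means first inversion — the third is in the bass.

A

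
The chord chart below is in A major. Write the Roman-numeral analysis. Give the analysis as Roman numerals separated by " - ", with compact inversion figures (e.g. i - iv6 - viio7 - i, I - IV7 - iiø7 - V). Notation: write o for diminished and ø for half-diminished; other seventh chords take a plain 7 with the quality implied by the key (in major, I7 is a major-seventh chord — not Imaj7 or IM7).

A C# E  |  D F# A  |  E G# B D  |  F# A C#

A-C#-E: major triad on A = scale degree 1 → I.
D-F#-A: root D is the subdominant; major triad there is IV.
E-G#-B-D: root E is the dominant; dominant seventh chord there is V7.
F#-A-C#: root F# is the submediant; minor triad there is vi.

I - IV - V7 - vi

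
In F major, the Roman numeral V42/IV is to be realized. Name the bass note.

Eb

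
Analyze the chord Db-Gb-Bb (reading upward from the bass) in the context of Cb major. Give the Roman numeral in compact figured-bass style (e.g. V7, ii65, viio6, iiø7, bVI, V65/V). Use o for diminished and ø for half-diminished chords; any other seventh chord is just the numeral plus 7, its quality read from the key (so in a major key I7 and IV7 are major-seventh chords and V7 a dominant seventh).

The pitches Gb-Bb-Db form a major triad rooted on Gb.
Gb is scale degree 5 in Cb major, and a major triad on that degree is written V.
With Db in the bass the chord is in second inversion, so the figured bass is 64.

V64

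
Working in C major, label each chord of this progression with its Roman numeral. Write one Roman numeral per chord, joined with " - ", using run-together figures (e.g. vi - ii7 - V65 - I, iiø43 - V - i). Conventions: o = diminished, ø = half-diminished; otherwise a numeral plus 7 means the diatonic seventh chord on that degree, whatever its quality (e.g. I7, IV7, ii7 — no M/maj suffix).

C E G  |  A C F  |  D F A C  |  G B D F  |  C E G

I - IV6 - ii7 - V7 - I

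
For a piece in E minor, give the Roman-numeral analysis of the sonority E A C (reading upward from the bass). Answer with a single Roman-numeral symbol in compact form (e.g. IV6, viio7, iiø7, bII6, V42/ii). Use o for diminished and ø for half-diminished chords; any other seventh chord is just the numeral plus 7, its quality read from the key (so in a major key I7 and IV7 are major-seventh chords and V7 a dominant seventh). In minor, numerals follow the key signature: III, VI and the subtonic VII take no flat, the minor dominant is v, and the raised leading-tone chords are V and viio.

iv64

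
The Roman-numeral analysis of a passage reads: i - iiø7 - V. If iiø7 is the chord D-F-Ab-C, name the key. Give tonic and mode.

C minor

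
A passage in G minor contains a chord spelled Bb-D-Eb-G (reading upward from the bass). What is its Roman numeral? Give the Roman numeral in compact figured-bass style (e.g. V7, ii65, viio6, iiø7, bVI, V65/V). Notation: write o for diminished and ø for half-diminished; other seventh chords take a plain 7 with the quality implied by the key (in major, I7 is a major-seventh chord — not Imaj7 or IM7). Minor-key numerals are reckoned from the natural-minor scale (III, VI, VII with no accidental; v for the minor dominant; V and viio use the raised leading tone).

VI43

Stacked in thirds the chord is Eb-G-Bb-D: a major seventh chord on Eb.
In G minor, Eb is the submediant; the diatonic major seventh chord there is VI7.
With Bb in the bass the chord is in second inversion, so the figured bass is 43.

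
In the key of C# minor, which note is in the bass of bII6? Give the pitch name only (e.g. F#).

bII in C# minor has root D; the chord is D-F#-A.
The figure 6 means first inversion — the third is in the bass.

F#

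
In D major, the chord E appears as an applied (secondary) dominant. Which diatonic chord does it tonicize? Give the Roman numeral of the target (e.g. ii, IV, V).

V

The chord is a major triad on E.
A dominant resolves down a perfect fifth: E → A. In D major, A is scale degree 5, i.e. V.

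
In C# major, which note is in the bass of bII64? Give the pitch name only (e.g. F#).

A

bII in C# major has root D; the chord is D-F#-A.
The figure 64 means second inversion — the fifth is in the bass.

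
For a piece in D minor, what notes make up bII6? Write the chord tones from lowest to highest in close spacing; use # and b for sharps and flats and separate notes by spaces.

bII6 is the Neapolitan sixth — a major triad on the lowered second degree, here in its customary first inversion. In D minor that root is Eb.
So the chord is Eb-G-Bb.
The figured bass 6 indicates first inversion, placing the third (G) in the bass: G-Bb-Eb.

G Bb Eb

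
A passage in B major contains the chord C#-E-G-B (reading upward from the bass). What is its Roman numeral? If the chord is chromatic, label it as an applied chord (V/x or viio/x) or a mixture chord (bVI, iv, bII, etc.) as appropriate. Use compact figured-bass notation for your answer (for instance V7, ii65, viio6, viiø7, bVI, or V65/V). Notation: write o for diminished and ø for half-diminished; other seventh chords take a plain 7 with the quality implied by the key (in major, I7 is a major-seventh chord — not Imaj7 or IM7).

Stacked in thirds the chord is C#-E-G-B: a half-diminished seventh chord on C#.
C# is the second degree of B major. This is the half-diminished supertonic seventh, borrowed from the parallel minor.

iiø7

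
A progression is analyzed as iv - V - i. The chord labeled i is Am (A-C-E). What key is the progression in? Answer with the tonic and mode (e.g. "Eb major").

A minor

The chord Am is a minor triad rooted on A; its label is i.
If A is scale degree 1 and the mode makes that degree carry a minor triad, the tonic is A and the mode is minor.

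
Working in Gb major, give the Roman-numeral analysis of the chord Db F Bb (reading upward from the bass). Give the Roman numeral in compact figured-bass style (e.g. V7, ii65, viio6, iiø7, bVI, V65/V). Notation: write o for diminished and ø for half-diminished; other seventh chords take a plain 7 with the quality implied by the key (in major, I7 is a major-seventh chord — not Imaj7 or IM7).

iii6

Stacked in thirds the chord is Bb-Db-F: a minor triad on Bb.
Bb is scale degree 3 in Gb major, and a minor triad on that degree is written iii.
With Db in the bass the chord is in first inversion, so the figured bass is 6.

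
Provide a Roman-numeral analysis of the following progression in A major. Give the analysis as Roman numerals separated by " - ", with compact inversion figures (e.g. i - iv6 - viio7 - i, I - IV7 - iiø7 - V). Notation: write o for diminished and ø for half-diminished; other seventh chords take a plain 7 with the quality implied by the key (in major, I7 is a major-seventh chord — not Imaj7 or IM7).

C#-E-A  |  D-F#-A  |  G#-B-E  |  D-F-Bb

I6 - IV - V6 - bII6

C#-E-A: major triad on A = scale degree 1 → I6.
D-F#-A: major triad on D = scale degree 4 → IV.
G#-B-E: root E is the dominant; major triad there is V6.
D-F-Bb is non-diatonic — a major triad on the lowered supertonic (Bb): the Neapolitan sixth, bII6 (third, D, in the bass — hence the 6).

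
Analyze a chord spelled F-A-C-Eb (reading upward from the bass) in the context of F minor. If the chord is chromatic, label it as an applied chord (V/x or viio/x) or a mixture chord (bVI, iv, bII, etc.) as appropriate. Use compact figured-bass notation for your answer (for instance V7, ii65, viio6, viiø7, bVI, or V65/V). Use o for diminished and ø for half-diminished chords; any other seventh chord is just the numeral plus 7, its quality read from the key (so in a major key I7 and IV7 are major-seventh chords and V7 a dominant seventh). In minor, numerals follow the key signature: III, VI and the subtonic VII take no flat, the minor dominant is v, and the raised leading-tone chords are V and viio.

V7/iv

Stacked in thirds the chord is F-A-C-Eb: a dominant seventh chord on F.
F is not a diatonic chord root with this quality in F minor, but it lies a perfect fifth above Bb (iv), so the chord functions as an applied dominant of iv.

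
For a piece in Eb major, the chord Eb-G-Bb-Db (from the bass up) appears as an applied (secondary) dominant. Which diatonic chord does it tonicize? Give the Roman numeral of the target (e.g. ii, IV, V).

The chord is a dominant seventh chord on Eb.
A dominant resolves down a perfect fifth: Eb → Ab. In Eb major, Ab is scale degree 4, i.e. IV.

IV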